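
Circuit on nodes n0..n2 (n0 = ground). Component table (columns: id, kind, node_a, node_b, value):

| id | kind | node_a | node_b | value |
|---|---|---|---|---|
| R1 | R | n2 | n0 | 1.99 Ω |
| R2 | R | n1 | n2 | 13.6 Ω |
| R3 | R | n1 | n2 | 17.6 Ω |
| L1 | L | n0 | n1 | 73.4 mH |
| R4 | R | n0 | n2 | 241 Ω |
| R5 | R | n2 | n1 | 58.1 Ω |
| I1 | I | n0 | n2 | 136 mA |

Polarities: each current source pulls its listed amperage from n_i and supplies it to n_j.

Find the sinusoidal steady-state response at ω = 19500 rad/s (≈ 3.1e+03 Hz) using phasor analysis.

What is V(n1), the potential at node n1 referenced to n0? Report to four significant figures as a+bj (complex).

Element admittances at ω=19500 rad/s:
  Y(R1) = 0.5025+0.000j S between n2,n0
  Y(R2) = 0.07353+0.000j S between n1,n2
  Y(R3) = 0.05682+0.000j S between n1,n2
  Y(L1) = 0.000-0.0006987j S between n0,n1
  Y(R4) = 0.004149+0.000j S between n0,n2
  Y(R5) = 0.01721+0.000j S between n2,n1
  I1: injects 0.136 A into n2 (from n0)
Assemble and solve the 2×2 MNA system:
  V(n1)=0.2684+0.001641j  V(n2)=0.2684+0.0003701j

0.2684+0.001641j V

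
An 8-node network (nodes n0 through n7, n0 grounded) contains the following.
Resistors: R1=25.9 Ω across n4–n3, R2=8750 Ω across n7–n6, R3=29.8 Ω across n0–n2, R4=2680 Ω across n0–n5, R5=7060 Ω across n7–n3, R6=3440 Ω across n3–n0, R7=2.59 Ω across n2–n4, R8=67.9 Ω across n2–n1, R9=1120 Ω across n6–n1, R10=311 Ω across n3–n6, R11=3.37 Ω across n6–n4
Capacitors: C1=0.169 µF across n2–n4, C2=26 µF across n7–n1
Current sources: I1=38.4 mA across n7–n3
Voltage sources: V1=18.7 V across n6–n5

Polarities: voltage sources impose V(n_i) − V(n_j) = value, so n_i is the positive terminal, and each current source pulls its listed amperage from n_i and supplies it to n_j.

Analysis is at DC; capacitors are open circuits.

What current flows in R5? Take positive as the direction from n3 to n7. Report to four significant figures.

0.02128 A

Apply KCL at each of the 7 non-ground nodes and solve the resulting linear system.
Node n1: branches {C2, R8, R9} → V_1 = 0.1998
Node n2: branches {R3, C1, R7, R8} → V_2 = 0.2005
Node n3: branches {R1, R5, R6, I1, R10} → V_3 = 0.6206
Node n4: branches {R1, C1, R7, R11} → V_4 = 0.2179
Node n5: branches {R4, V1} → V_5 = -18.51
Node n6: branches {R2, R9, R10, R11, V1} → V_6 = 0.1882
Node n7: branches {R2, R5, I1, C2} → V_7 = -149.6
Source currents: i(V1)=-0.006907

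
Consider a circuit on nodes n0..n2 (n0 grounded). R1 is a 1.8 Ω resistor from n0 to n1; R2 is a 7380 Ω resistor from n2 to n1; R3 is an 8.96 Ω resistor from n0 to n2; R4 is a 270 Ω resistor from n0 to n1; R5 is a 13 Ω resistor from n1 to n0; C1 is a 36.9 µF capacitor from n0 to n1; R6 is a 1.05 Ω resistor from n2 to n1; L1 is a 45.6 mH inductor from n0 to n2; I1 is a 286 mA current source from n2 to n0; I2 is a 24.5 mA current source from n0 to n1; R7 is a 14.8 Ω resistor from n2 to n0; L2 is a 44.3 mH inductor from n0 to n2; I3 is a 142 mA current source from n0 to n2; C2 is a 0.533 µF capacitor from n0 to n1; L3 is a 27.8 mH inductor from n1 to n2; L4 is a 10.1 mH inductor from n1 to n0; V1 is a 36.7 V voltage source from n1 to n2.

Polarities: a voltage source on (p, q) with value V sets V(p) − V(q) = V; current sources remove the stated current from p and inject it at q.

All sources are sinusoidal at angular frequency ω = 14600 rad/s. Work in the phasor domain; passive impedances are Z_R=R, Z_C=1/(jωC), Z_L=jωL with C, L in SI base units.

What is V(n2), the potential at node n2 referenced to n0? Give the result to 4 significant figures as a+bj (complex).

-31.24-3.732j V

MNA unknowns: 2 node voltages V₁..V_2 plus 1 source current (V1)
R1: Y=0.5556+0.000j on G[0,1]
R2: Y=0.0001355+0.000j on G[2,1]
R3: Y=0.1116+0.000j on G[0,2]
R4: Y=0.003704+0.000j on G[0,1]
R5: Y=0.07692+0.000j on G[1,0]
C1: Y=0.000+0.5387j on G[0,1]
R6: Y=0.9524+0.000j on G[2,1]
L1: Y=0.000-0.001502j on G[0,2]
I1: z[2]−=0.286, z[0]+=0.286
I2: z[0]−=0.0245, z[1]+=0.0245
R7: Y=0.06757+0.000j on G[2,0]
L2: Y=0.000-0.001546j on G[0,2]
I3: z[0]−=0.142, z[2]+=0.142
C2: Y=0.000+0.007782j on G[0,1]
L3: Y=0.000-0.002464j on G[1,2]
L4: Y=0.000-0.006782j on G[1,0]
V1: row V1−V2=36.7, i_V1 at 1,2
solve → V1=5.462-3.732j, V2=-31.24-3.732j
aux → i_V1=-40.42-0.4831j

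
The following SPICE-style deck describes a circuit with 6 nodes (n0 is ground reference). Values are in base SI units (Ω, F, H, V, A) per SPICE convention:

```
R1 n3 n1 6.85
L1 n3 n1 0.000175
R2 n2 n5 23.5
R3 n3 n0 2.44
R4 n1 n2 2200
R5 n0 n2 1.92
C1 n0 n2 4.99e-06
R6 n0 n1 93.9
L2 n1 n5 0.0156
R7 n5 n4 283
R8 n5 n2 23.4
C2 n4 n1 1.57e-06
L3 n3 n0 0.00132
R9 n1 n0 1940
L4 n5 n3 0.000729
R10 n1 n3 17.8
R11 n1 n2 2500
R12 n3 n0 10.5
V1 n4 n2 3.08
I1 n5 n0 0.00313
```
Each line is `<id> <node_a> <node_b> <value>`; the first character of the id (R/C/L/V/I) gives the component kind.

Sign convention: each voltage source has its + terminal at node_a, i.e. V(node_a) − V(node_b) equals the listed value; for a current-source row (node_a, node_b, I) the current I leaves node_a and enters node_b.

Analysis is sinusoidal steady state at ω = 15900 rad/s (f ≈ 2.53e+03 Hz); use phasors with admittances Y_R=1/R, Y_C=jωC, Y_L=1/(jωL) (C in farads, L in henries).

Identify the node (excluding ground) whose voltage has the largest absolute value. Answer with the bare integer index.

4

Element admittances at ω=15900 rad/s:
  Y(R1) = 0.1460+0.000j S between n3,n1
  Y(L1) = 0.000-0.3594j S between n3,n1
  Y(R2) = 0.04255+0.000j S between n2,n5
  Y(R3) = 0.4098+0.000j S between n3,n0
  Y(R4) = 0.0004545+0.000j S between n1,n2
  Y(R5) = 0.5208+0.000j S between n0,n2
  Y(C1) = 0.000+0.07934j S between n0,n2
  Y(R6) = 0.01065+0.000j S between n0,n1
  Y(L2) = 0.000-0.004032j S between n1,n5
  Y(R7) = 0.003534+0.000j S between n5,n4
  Y(R8) = 0.04274+0.000j S between n5,n2
  Y(C2) = 0.000+0.02496j S between n4,n1
  Y(L3) = 0.000-0.04765j S between n3,n0
  Y(R9) = 0.0005155+0.000j S between n1,n0
  Y(L4) = 0.000-0.08627j S between n5,n3
  Y(R10) = 0.05618+0.000j S between n1,n3
  Y(R11) = 0.0004000+0.000j S between n1,n2
  Y(R12) = 0.09524+0.000j S between n3,n0
  V1: constraint V(n4)−V(n2) = 3.08
  I1: injects 0.00313 A into n0 (from n5)
Assemble and solve the 6×6 MNA system:
  V(n1)=-0.1545+0.2348j  V(n2)=-0.02679-0.1212j  V(n3)=-0.005846+0.1235j  V(n4)=3.053-0.1212j  V(n5)=0.1482+0.04216j
  i(V1)=-0.01915-0.07950j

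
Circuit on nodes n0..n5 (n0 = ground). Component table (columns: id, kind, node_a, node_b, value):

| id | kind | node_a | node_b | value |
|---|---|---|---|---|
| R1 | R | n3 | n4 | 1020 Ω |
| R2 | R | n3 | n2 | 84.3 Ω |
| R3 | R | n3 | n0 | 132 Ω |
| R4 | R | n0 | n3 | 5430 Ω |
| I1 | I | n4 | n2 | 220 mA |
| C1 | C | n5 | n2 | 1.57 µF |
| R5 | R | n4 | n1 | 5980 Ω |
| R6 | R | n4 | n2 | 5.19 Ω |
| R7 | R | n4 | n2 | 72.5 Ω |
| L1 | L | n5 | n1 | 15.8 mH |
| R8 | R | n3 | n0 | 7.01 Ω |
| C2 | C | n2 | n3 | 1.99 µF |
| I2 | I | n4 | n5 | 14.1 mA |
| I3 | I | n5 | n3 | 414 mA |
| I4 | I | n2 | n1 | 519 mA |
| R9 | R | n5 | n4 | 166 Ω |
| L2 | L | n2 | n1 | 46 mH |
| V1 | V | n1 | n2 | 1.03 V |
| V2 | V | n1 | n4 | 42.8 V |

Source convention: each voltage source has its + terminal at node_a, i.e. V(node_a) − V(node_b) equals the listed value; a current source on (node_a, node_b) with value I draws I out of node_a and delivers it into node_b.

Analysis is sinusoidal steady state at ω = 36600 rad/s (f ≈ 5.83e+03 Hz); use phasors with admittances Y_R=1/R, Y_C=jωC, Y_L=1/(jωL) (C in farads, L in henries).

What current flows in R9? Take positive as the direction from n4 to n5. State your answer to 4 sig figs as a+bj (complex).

-0.2439-0.06959j A

Apply KCL at each of the 5 non-ground nodes and solve the resulting linear system.
Node n1: branches {R5, L1, I4, L2, V1, V2} → V_1 = 0.1541+4.967j
Node n2: branches {R2, I1, C1, R6, R7, C2, I4, L2, V1} → V_2 = -0.8759+4.967j
Node n3: branches {R1, R2, R3, R4, R8, C2, I3} → V_3 = 0.000+0.000j
Node n4: branches {R1, I1, R5, R6, R7, I2, R9, V2} → V_4 = -42.65+4.967j
Node n5: branches {C1, L1, I2, I3, R9} → V_5 = -2.156+16.52j
Source currents: i(V1)=9.215+0.06933j, i(V2)=-8.683-0.06472j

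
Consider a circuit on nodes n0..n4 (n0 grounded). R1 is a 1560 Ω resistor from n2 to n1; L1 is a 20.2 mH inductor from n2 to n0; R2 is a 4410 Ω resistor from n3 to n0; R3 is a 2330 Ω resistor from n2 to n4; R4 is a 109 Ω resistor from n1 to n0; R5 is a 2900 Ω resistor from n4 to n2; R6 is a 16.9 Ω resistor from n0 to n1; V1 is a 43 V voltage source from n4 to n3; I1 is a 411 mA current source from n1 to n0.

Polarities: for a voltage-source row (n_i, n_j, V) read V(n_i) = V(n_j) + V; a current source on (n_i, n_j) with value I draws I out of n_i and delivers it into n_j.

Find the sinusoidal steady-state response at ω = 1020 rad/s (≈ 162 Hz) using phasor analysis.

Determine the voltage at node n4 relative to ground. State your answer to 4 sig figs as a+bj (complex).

9.744+0.05930j V

Element admittances at ω=1020 rad/s:
  Y(R1) = 0.0006410+0.000j S between n2,n1
  Y(L1) = 0.000-0.04853j S between n2,n0
  Y(R2) = 0.0002268+0.000j S between n3,n0
  Y(R3) = 0.0004292+0.000j S between n2,n4
  Y(R4) = 0.009174+0.000j S between n1,n0
  Y(R5) = 0.0003448+0.000j S between n4,n2
  Y(R6) = 0.05917+0.000j S between n0,n1
  V1: constraint V(n4)−V(n3) = 43
  I1: injects 0.411 A into n0 (from n1)
Assemble and solve the 5×5 MNA system:
  V(n1)=-5.958+0.0007124j  V(n2)=0.001280+0.07667j  V(n3)=-33.26+0.05930j  V(n4)=9.744+0.05930j
  i(V1)=-0.007541+1.345e-05j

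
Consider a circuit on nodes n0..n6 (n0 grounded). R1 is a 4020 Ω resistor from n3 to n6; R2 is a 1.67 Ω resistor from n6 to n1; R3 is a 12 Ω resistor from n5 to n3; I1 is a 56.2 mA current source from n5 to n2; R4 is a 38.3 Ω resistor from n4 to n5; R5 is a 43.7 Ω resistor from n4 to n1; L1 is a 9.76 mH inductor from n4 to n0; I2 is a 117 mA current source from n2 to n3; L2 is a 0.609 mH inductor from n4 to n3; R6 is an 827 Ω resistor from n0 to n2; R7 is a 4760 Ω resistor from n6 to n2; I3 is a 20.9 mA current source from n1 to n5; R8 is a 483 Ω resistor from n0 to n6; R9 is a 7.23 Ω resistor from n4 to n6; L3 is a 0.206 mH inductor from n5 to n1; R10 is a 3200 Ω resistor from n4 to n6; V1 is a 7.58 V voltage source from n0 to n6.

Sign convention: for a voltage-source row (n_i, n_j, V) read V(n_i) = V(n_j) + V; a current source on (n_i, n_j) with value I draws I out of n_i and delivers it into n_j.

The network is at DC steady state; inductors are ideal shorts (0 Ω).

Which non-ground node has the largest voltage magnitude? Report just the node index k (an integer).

2

MNA unknowns: 6 node voltages V₁..V_6 plus 4 source currents (L1, L2, L3, V1)
R1: Y=0.0002488 on G[3,6]
R2: Y=0.5988 on G[6,1]
R3: Y=0.08333 on G[5,3]
I1: z[5]−=0.0562, z[2]+=0.0562
R4: Y=0.02611 on G[4,5]
R5: Y=0.02288 on G[4,1]
L1: row V4−V0=0, i_L1 at 4,0
I2: z[2]−=0.117, z[3]+=0.117
L2: row V4−V3=0, i_L2 at 4,3
R6: Y=0.001209 on G[0,2]
R7: Y=0.0002101 on G[6,2]
I3: z[1]−=0.0209, z[5]+=0.0209
R8: Y=0.002070 on G[0,6]
R9: Y=0.1383 on G[4,6]
L3: row V5−V1=0, i_L3 at 5,1
R10: Y=0.0003125 on G[4,6]
V1: row V0−V6=7.58, i_V1 at 0,6
solve → V1=-6.285, V2=-43.96, V3=0.000, V4=0.000, V5=-6.285, V6=-7.580
aux → i_L1=-1.767, i_L2=0.4086, i_L3=0.6525, i_V1=-1.836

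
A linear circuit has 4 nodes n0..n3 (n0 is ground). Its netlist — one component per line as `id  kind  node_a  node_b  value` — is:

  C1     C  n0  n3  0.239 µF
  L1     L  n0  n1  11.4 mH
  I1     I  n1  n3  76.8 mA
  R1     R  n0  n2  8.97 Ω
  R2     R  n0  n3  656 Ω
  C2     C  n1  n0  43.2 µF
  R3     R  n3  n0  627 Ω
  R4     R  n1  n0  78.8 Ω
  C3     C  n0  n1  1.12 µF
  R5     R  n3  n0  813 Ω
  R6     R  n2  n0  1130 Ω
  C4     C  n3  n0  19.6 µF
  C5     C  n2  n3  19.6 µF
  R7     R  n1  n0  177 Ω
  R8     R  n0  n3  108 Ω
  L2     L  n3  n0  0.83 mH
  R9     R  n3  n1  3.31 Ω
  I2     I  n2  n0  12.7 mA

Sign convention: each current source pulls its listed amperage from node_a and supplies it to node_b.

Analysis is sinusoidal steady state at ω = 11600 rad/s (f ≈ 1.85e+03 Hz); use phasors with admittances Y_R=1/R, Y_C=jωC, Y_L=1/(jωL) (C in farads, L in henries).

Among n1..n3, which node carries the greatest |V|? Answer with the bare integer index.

3

MNA unknowns: 3 node voltages V₁..V_3
C1: Y=0.000+0.002772j on G[0,3]
L1: Y=0.000-0.007562j on G[0,1]
I1: z[1]−=0.0768, z[3]+=0.0768
R1: Y=0.1115+0.000j on G[0,2]
R2: Y=0.001524+0.000j on G[0,3]
C2: Y=0.000+0.5011j on G[1,0]
R3: Y=0.001595+0.000j on G[3,0]
R4: Y=0.01269+0.000j on G[1,0]
C3: Y=0.000+0.01299j on G[0,1]
R5: Y=0.001230+0.000j on G[3,0]
R6: Y=0.0008850+0.000j on G[2,0]
C4: Y=0.000+0.2274j on G[3,0]
C5: Y=0.000+0.2274j on G[2,3]
R7: Y=0.005650+0.000j on G[1,0]
R8: Y=0.009259+0.000j on G[0,3]
L2: Y=0.000-0.1039j on G[3,0]
R9: Y=0.3021+0.000j on G[3,1]
I2: z[2]−=0.0127, z[0]+=0.0127
solve → V1=-0.04689+0.05108j, V2=0.08303+0.07245j, V3=0.1188-0.02444j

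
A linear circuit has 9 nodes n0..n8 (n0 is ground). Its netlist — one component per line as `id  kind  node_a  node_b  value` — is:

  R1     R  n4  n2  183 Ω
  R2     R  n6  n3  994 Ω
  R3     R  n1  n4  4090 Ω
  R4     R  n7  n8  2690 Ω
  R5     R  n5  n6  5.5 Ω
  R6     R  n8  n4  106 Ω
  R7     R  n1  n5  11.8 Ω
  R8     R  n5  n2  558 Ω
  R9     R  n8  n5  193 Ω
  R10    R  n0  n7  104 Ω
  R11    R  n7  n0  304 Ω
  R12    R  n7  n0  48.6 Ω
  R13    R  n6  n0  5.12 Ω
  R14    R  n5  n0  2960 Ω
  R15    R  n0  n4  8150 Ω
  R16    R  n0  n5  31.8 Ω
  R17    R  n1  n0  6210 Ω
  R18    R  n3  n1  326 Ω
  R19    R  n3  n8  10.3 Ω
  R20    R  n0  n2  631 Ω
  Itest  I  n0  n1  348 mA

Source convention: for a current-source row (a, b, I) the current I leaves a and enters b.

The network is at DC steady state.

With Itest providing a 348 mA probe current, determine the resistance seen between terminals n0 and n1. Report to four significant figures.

Element admittances at DC:
  Y(R1) = 0.005464 S between n4,n2
  Y(R2) = 0.001006 S between n6,n3
  Y(R3) = 0.0002445 S between n1,n4
  Y(R4) = 0.0003717 S between n7,n8
  Y(R5) = 0.1818 S between n5,n6
  Y(R6) = 0.009434 S between n8,n4
  Y(R7) = 0.08475 S between n1,n5
  Y(R8) = 0.001792 S between n5,n2
  Y(R9) = 0.005181 S between n8,n5
  Y(R10) = 0.009615 S between n0,n7
  Y(R11) = 0.003289 S between n7,n0
  Y(R12) = 0.02058 S between n7,n0
  Y(R13) = 0.1953 S between n6,n0
  Y(R14) = 0.0003378 S between n5,n0
  Y(R15) = 0.0001227 S between n0,n4
  Y(R16) = 0.03145 S between n0,n5
  Y(R17) = 0.0001610 S between n1,n0
  Y(R18) = 0.003067 S between n3,n1
  Y(R19) = 0.09709 S between n3,n8
  Y(R20) = 0.001585 S between n0,n2
  Itest: injects 0.348 A into n1 (from n0)
Assemble and solve the 8×8 MNA system:
  V(n1)=6.669  V(n2)=2.446  V(n3)=3.460  V(n4)=3.072  V(n5)=2.702  V(n6)=1.308  V(n7)=0.03713  V(n8)=3.381

R_eq = 19.16 Ω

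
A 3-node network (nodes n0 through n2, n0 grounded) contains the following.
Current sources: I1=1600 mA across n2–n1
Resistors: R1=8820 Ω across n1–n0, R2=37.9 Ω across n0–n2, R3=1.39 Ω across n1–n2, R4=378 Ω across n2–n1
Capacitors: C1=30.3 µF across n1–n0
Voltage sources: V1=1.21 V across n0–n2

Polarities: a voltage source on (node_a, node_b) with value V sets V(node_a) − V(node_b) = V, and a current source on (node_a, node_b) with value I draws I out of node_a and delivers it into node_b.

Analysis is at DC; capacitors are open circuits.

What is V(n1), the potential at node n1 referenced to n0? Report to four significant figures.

Element admittances at DC:
  I1: injects 1.6 A into n1 (from n2)
  Y(R1) = 0.0001134 S between n1,n0
  Y(R2) = 0.02639 S between n0,n2
  Y(R3) = 0.7194 S between n1,n2
  Y(C1) = 0.000 S between n1,n0
  Y(R4) = 0.002646 S between n2,n1
  V1: constraint V(n0)−V(n2) = 1.21
Assemble and solve the 3×3 MNA system:
  V(n1)=1.006  V(n2)=-1.210
  i(V1)=-0.03181

1.006 V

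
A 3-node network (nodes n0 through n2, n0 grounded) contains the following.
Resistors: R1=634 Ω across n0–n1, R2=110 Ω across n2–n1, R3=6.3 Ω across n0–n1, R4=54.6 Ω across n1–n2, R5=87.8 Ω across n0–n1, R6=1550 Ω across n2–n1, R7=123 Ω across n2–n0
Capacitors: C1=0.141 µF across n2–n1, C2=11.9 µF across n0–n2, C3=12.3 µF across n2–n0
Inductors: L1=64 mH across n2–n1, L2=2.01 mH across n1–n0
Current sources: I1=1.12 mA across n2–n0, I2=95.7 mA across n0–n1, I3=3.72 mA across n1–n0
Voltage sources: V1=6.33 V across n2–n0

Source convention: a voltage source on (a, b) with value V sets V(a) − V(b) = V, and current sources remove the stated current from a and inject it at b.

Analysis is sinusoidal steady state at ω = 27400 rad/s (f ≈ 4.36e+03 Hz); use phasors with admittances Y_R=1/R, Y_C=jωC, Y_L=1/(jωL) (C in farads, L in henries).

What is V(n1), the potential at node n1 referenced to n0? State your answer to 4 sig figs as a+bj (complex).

MNA unknowns: 2 node voltages V₁..V_2 plus 1 source current (V1)
R1: Y=0.001577+0.000j on G[0,1]
C1: Y=0.000+0.003863j on G[2,1]
L1: Y=0.000-0.0005703j on G[2,1]
R2: Y=0.009091+0.000j on G[2,1]
R3: Y=0.1587+0.000j on G[0,1]
I1: z[2]−=0.00112, z[0]+=0.00112
C2: Y=0.000+0.3261j on G[0,2]
C3: Y=0.000+0.3370j on G[2,0]
R4: Y=0.01832+0.000j on G[1,2]
L2: Y=0.000-0.01816j on G[1,0]
I2: z[0]−=0.0957, z[1]+=0.0957
R5: Y=0.01139+0.000j on G[0,1]
R6: Y=0.0006452+0.000j on G[2,1]
R7: Y=0.008130+0.000j on G[2,0]
I3: z[1]−=0.00372, z[0]+=0.00372
V1: row V2−V0=6.33, i_V1 at 2,0
solve → V1=1.334+0.2036j, V2=6.330+0.000j
aux → i_V1=-0.1934-4.208j

1.334+0.2036j V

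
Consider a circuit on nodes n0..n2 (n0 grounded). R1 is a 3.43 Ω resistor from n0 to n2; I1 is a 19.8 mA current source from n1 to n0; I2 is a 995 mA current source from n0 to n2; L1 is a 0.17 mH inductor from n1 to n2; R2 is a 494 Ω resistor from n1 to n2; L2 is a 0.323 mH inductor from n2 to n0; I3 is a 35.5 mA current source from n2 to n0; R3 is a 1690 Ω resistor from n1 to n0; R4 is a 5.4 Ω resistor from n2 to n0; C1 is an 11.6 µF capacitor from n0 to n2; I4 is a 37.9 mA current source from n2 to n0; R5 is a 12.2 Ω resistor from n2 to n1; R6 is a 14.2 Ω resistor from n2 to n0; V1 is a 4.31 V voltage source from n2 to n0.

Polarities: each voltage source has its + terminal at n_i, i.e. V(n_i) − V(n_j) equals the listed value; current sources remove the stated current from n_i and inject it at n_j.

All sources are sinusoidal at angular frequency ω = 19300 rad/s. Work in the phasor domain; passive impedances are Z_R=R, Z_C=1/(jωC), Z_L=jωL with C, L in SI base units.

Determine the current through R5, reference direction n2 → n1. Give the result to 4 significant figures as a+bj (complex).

0.001549+0.005581j A

Apply KCL at each of the 2 non-ground nodes and solve the resulting linear system.
Node n1: branches {I1, L1, R2, R3, R5} → V_1 = 4.291-0.06809j
Node n2: branches {R1, I2, L1, R2, L2, I3, R4, C1, I4, R5, R6, V1} → V_2 = 4.310+0.000j
Source currents: i(V1)=-1.459-0.2735j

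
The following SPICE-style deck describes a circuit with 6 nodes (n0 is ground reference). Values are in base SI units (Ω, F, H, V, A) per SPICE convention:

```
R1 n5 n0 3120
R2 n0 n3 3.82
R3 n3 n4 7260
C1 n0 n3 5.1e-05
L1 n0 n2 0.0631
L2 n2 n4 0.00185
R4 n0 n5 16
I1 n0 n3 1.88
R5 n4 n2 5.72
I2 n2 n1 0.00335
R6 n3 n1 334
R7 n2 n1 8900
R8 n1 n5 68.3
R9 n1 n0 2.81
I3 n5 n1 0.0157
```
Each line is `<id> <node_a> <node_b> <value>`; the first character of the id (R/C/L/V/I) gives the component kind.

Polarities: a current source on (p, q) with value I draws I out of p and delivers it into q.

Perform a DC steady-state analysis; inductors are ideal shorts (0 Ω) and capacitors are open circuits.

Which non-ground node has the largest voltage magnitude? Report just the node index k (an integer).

MNA unknowns: 5 node voltages V₁..V_5 plus 2 source currents (L1, L2)
R1: Y=0.0003205 on G[5,0]
R2: Y=0.2618 on G[0,3]
R3: Y=0.0001377 on G[3,4]
C1: Y=0.000 on G[0,3]
L1: row V0−V2=0, i_L1 at 0,2
L2: row V2−V4=0, i_L2 at 2,4
R4: Y=0.06250 on G[0,5]
I1: z[0]−=1.88, z[3]+=1.88
R5: Y=0.1748 on G[4,2]
I2: z[2]−=0.00335, z[1]+=0.00335
R6: Y=0.002994 on G[3,1]
R7: Y=0.0001124 on G[2,1]
R8: Y=0.01464 on G[1,5]
R9: Y=0.3559 on G[1,0]
I3: z[5]−=0.0157, z[1]+=0.0157
solve → V1=0.1007, V2=0.000, V3=7.098, V4=0.000, V5=-0.1837
aux → i_L1=0.002361, i_L2=-0.0009777

3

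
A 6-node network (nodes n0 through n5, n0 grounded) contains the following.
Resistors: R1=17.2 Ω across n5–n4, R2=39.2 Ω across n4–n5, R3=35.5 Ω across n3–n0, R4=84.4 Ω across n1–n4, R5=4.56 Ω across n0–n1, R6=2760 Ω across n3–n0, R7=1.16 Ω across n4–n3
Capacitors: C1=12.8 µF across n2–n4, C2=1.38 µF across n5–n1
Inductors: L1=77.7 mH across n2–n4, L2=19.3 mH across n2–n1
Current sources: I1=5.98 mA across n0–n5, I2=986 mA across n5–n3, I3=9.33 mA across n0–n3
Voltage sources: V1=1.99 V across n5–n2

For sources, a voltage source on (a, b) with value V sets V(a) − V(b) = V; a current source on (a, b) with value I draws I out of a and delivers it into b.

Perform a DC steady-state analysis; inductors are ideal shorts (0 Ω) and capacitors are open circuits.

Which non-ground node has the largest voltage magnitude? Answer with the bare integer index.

MNA unknowns: 5 node voltages V₁..V_5 plus 3 source currents (L1, L2, V1)
R1: Y=0.05814 on G[5,4]
R2: Y=0.02551 on G[4,5]
R3: Y=0.02817 on G[3,0]
C1: Y=0.000 on G[2,4]
L1: row V2−V4=0, i_L1 at 2,4
I1: z[0]−=0.00598, z[5]+=0.00598
R4: Y=0.01185 on G[1,4]
L2: row V2−V1=0, i_L2 at 2,1
I2: z[5]−=0.986, z[3]+=0.986
I3: z[0]−=0.00933, z[3]+=0.00933
R5: Y=0.2193 on G[0,1]
R6: Y=0.0003623 on G[3,0]
C2: Y=0.000 on G[5,1]
R7: Y=0.8621 on G[4,3]
V1: row V5−V2=1.99, i_V1 at 5,2
solve → V1=-0.06713, V2=-0.06713, V3=1.053, V4=-0.06713, V5=1.923
aux → i_L1=-1.132, i_L2=-0.01472, i_V1=-1.146

5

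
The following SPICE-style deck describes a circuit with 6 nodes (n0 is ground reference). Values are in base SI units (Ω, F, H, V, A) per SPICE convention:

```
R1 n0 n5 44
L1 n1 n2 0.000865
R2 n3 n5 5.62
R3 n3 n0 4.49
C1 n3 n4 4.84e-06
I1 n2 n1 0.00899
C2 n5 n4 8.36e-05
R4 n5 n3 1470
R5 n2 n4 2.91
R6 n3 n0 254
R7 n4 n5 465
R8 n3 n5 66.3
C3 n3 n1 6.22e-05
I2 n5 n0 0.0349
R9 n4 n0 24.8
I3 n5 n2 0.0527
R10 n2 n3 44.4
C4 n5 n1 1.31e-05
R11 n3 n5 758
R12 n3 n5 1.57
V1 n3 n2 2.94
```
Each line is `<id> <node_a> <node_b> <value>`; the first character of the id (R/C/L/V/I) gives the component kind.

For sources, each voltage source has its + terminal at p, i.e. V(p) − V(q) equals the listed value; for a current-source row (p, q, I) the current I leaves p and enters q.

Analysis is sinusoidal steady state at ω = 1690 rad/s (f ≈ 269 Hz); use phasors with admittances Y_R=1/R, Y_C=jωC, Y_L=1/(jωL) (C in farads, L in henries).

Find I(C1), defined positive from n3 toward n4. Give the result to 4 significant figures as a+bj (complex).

MNA unknowns: 5 node voltages V₁..V_5 plus 1 source current (V1)
R1: Y=0.02273+0.000j on G[0,5]
L1: Y=0.000-0.6841j on G[1,2]
R2: Y=0.1779+0.000j on G[3,5]
R3: Y=0.2227+0.000j on G[3,0]
C1: Y=0.000+0.008180j on G[3,4]
I1: z[2]−=0.00899, z[1]+=0.00899
C2: Y=0.000+0.1413j on G[5,4]
R4: Y=0.0006803+0.000j on G[5,3]
R5: Y=0.3436+0.000j on G[2,4]
R6: Y=0.003937+0.000j on G[3,0]
R7: Y=0.002151+0.000j on G[4,5]
R8: Y=0.01508+0.000j on G[3,5]
C3: Y=0.000+0.1051j on G[3,1]
I2: z[5]−=0.0349, z[0]+=0.0349
R9: Y=0.04032+0.000j on G[4,0]
I3: z[5]−=0.0527, z[2]+=0.0527
R10: Y=0.02252+0.000j on G[2,3]
C4: Y=0.000+0.02214j on G[5,1]
R11: Y=0.001319+0.000j on G[3,5]
R12: Y=0.6369+0.000j on G[3,5]
V1: row V3−V2=2.94, i_V1 at 3,2
solve → V1=-3.388-0.04112j, V2=-2.729-0.07291j, V3=0.2113-0.07291j, V4=-1.996+0.6728j, V5=-0.1009-0.4666j
aux → i_V1=-0.3833-0.7074j

0.006100+0.01806j A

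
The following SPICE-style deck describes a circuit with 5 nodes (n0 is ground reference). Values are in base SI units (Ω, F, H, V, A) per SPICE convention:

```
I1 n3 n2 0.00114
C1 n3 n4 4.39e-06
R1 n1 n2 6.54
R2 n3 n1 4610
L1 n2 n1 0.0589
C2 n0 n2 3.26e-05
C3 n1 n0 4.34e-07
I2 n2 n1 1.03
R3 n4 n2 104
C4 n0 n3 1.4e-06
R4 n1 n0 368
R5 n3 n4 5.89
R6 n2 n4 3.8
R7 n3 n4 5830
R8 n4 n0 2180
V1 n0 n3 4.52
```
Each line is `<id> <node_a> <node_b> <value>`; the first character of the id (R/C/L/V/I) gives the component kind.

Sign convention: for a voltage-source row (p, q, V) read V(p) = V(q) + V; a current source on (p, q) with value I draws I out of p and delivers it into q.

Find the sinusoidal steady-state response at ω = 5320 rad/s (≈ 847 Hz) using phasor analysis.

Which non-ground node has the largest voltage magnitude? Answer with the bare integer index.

Element admittances at ω=5320 rad/s:
  I1: injects 0.00114 A into n2 (from n3)
  Y(C1) = 0.000+0.02335j S between n3,n4
  Y(R1) = 0.1529+0.000j S between n1,n2
  Y(R2) = 0.0002169+0.000j S between n3,n1
  Y(L1) = 0.000-0.003191j S between n2,n1
  Y(C2) = 0.000+0.1734j S between n0,n2
  Y(C3) = 0.000+0.002309j S between n1,n0
  I2: injects 1.03 A into n1 (from n2)
  Y(R3) = 0.009615+0.000j S between n4,n2
  Y(C4) = 0.000+0.007448j S between n0,n3
  Y(R4) = 0.002717+0.000j S between n1,n0
  Y(R5) = 0.1698+0.000j S between n3,n4
  Y(R6) = 0.2632+0.000j S between n2,n4
  Y(R7) = 0.0001715+0.000j S between n3,n4
  Y(R8) = 0.0004587+0.000j S between n4,n0
  V1: constraint V(n0)−V(n3) = 4.52
Assemble and solve the 5×5 MNA system:
  V(n1)=5.265+1.884j  V(n2)=-1.392+1.861j  V(n3)=-4.520+0.000j  V(n4)=-2.535+1.041j
  i(V1)=-0.3140-0.2573j

1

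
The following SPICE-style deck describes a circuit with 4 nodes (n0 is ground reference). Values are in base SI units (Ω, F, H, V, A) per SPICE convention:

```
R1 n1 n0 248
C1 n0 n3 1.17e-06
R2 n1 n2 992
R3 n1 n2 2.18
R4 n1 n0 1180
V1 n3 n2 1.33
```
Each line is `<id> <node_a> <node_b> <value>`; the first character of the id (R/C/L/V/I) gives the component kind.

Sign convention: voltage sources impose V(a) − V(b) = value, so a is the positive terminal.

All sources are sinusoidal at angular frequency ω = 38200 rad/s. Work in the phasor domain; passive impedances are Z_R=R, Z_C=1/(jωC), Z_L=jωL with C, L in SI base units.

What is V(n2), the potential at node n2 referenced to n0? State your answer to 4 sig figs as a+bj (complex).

-1.315-0.1420j V

MNA unknowns: 3 node voltages V₁..V_3 plus 1 source current (V1)
R1: Y=0.004032+0.000j on G[1,0]
C1: Y=0.000+0.04469j on G[0,3]
R2: Y=0.001008+0.000j on G[1,2]
R3: Y=0.4587+0.000j on G[1,2]
R4: Y=0.0008475+0.000j on G[1,0]
V1: row V3−V2=1.33, i_V1 at 3,2
solve → V1=-1.301-0.1405j, V2=-1.315-0.1420j, V3=0.01534-0.1420j
aux → i_V1=-0.006348-0.0006858j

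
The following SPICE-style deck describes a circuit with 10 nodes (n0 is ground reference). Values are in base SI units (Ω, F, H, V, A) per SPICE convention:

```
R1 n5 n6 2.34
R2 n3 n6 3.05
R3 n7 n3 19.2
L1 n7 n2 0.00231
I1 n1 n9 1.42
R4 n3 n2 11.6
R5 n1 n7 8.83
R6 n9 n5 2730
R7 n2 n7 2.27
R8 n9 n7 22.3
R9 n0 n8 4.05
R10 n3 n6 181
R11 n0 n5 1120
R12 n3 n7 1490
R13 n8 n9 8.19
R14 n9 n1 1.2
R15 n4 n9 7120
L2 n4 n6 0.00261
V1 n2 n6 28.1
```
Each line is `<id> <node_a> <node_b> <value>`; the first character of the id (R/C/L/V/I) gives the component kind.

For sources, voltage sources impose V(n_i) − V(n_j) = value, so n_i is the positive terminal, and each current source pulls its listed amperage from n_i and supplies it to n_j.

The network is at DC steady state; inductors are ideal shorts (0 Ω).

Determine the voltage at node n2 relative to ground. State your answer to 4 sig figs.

MNA unknowns: 9 node voltages V₁..V_9 plus 3 source currents (L1, L2, V1)
R1: Y=0.4274 on G[5,6]
R2: Y=0.3279 on G[3,6]
R3: Y=0.05208 on G[7,3]
L1: row V7−V2=0, i_L1 at 7,2
I1: z[1]−=1.42, z[9]+=1.42
R4: Y=0.08621 on G[3,2]
R5: Y=0.1133 on G[1,7]
R6: Y=0.0003663 on G[9,5]
R7: Y=0.4405 on G[2,7]
R8: Y=0.04484 on G[9,7]
R9: Y=0.2469 on G[0,8]
R10: Y=0.005525 on G[3,6]
R11: Y=0.0008929 on G[0,5]
R12: Y=0.0006711 on G[3,7]
R13: Y=0.1221 on G[8,9]
R14: Y=0.8333 on G[9,1]
R15: Y=0.0001404 on G[4,9]
L2: row V4−V6=0, i_L2 at 4,6
V1: row V2−V6=28.1, i_V1 at 2,6
solve → V1=-1.295, V2=-0.5847, V3=-20.42, V4=-28.68, V5=-28.60, V6=-28.68, V7=-0.5847, V8=0.1034, V9=0.3126
aux → i_L1=-1.086, i_L2=0.004073, i_V1=-2.796

-0.5847 V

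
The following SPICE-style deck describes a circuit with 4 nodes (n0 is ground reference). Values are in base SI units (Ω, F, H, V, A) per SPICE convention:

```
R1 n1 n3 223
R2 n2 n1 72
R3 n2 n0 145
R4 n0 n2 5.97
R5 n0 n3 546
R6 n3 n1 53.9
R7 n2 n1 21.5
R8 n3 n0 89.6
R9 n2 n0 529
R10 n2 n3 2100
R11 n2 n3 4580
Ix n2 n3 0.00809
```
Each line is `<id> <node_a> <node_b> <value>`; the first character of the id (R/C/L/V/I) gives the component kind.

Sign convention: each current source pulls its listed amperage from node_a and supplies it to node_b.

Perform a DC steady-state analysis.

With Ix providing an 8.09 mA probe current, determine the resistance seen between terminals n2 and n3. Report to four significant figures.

Element admittances at DC:
  Y(R1) = 0.004484 S between n1,n3
  Y(R2) = 0.01389 S between n2,n1
  Y(R3) = 0.006897 S between n2,n0
  Y(R4) = 0.1675 S between n0,n2
  Y(R5) = 0.001832 S between n0,n3
  Y(R6) = 0.01855 S between n3,n1
  Y(R7) = 0.04651 S between n2,n1
  Y(R8) = 0.01116 S between n3,n0
  Y(R9) = 0.001890 S between n2,n0
  Y(R10) = 0.0004762 S between n2,n3
  Y(R11) = 0.0002183 S between n2,n3
  Ix: injects 0.00809 A into n3 (from n2)
Assemble and solve the 3×3 MNA system:
  V(n1)=0.05695  V(n2)=-0.01884  V(n3)=0.2557

R_eq = 33.93 Ω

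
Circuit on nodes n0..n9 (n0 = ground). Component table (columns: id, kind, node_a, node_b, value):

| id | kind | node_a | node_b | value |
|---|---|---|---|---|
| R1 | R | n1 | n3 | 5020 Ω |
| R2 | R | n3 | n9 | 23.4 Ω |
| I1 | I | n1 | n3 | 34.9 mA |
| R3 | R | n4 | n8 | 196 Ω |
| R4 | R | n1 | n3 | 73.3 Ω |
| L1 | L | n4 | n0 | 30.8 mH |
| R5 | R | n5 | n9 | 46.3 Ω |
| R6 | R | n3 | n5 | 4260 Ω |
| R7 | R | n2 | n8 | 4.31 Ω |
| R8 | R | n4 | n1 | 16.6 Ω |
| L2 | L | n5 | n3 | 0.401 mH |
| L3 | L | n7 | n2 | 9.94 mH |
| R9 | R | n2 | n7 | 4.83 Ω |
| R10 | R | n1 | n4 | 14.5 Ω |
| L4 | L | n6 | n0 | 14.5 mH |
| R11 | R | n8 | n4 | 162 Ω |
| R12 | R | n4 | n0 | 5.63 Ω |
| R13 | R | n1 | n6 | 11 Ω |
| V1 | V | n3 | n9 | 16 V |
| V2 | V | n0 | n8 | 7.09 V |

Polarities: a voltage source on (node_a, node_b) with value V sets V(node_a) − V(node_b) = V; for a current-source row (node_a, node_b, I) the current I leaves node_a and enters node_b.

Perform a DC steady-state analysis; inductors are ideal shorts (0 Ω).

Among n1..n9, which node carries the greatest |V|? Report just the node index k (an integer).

9

Element admittances at DC:
  Y(R1) = 0.0001992 S between n1,n3
  Y(R2) = 0.04274 S between n3,n9
  I1: injects 0.0349 A into n3 (from n1)
  Y(R3) = 0.005102 S between n4,n8
  Y(R4) = 0.01364 S between n1,n3
  L1: short n4↔n0 (DC inductor)
  Y(R5) = 0.02160 S between n5,n9
  Y(R6) = 0.0002347 S between n3,n5
  Y(R7) = 0.2320 S between n2,n8
  Y(R8) = 0.06024 S between n4,n1
  L2: short n5↔n3 (DC inductor)
  L3: short n7↔n2 (DC inductor)
  Y(R9) = 0.2070 S between n2,n7
  Y(R10) = 0.06897 S between n1,n4
  L4: short n6↔n0 (DC inductor)
  Y(R11) = 0.006173 S between n8,n4
  Y(R12) = 0.1776 S between n4,n0
  Y(R13) = 0.09091 S between n1,n6
  V1: constraint V(n3)−V(n9) = 16
  V2: constraint V(n0)−V(n8) = 7.09
Assemble and solve the 15×15 MNA system:
  V(n1)=0.000  V(n2)=-7.090  V(n3)=2.521  V(n4)=0.000  V(n5)=2.521  V(n6)=0.000  V(n7)=-7.090  V(n8)=-7.090  V(n9)=-13.48
  i(L1)=-0.07994  i(L2)=-0.3456  i(L3)=0.000  i(L4)=0.000  i(V1)=-1.029  i(V2)=-0.07994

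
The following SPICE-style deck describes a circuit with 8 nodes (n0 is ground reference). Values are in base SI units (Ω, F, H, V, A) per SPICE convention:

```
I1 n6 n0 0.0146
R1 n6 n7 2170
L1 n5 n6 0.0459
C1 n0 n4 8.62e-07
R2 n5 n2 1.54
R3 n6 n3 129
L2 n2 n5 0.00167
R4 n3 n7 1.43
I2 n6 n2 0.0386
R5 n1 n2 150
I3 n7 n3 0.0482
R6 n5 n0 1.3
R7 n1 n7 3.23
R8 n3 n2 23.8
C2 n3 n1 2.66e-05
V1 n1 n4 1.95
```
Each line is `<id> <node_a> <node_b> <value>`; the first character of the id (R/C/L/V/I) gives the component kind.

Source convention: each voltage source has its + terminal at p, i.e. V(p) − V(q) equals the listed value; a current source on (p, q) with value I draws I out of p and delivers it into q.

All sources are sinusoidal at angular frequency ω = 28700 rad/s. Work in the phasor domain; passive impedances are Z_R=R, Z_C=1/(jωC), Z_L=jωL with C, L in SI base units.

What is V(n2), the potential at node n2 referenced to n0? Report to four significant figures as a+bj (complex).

0.04151+0.1561j V

MNA unknowns: 7 node voltages V₁..V_7 plus 1 source current (V1)
I1: z[6]−=0.0146, z[0]+=0.0146
R1: Y=0.0004608+0.000j on G[6,7]
L1: Y=0.000-0.0007591j on G[5,6]
C1: Y=0.000+0.02474j on G[0,4]
R2: Y=0.6494+0.000j on G[5,2]
R3: Y=0.007752+0.000j on G[6,3]
L2: Y=0.000-0.02086j on G[2,5]
R4: Y=0.6993+0.000j on G[3,7]
I2: z[6]−=0.0386, z[2]+=0.0386
R5: Y=0.006667+0.000j on G[1,2]
I3: z[7]−=0.0482, z[3]+=0.0482
R6: Y=0.7692+0.000j on G[5,0]
R7: Y=0.3096+0.000j on G[1,7]
R8: Y=0.04202+0.000j on G[3,2]
C2: Y=0.000+0.7634j on G[3,1]
V1: row V1−V4=1.95, i_V1 at 1,4
solve → V1=-0.3780+1.227j, V2=0.04151+0.1561j, V3=-0.4451+1.231j, V4=-2.328+1.227j, V5=0.02047+0.07487j, V6=-6.972+0.5842j, V7=-0.4752+1.229j
aux → i_V1=-0.03035-0.05759j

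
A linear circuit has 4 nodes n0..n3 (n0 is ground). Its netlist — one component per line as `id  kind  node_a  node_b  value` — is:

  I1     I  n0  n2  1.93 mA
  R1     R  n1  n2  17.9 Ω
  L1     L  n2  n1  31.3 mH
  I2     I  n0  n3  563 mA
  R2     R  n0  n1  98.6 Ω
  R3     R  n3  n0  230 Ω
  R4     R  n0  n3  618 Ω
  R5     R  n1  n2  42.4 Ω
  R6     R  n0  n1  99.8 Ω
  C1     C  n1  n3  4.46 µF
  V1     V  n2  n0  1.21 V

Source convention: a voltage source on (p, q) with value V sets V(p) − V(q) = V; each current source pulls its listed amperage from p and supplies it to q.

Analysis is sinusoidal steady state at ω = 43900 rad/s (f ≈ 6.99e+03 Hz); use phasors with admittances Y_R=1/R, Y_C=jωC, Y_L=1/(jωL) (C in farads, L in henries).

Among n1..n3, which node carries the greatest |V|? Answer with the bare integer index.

MNA unknowns: 3 node voltages V₁..V_3 plus 1 source current (V1)
I1: z[0]−=0.00193, z[2]+=0.00193
R1: Y=0.05587+0.000j on G[1,2]
L1: Y=0.000-0.0007278j on G[2,1]
I2: z[0]−=0.563, z[3]+=0.563
R2: Y=0.01014+0.000j on G[0,1]
R3: Y=0.004348+0.000j on G[3,0]
R4: Y=0.001618+0.000j on G[0,3]
R5: Y=0.02358+0.000j on G[1,2]
R6: Y=0.01002+0.000j on G[0,1]
C1: Y=0.000+0.1958j on G[1,3]
V1: row V2−V0=1.21, i_V1 at 2,0
solve → V1=6.237+0.1863j, V2=1.210+0.000j, V3=6.314-2.497j
aux → i_V1=0.4015+0.01114j

3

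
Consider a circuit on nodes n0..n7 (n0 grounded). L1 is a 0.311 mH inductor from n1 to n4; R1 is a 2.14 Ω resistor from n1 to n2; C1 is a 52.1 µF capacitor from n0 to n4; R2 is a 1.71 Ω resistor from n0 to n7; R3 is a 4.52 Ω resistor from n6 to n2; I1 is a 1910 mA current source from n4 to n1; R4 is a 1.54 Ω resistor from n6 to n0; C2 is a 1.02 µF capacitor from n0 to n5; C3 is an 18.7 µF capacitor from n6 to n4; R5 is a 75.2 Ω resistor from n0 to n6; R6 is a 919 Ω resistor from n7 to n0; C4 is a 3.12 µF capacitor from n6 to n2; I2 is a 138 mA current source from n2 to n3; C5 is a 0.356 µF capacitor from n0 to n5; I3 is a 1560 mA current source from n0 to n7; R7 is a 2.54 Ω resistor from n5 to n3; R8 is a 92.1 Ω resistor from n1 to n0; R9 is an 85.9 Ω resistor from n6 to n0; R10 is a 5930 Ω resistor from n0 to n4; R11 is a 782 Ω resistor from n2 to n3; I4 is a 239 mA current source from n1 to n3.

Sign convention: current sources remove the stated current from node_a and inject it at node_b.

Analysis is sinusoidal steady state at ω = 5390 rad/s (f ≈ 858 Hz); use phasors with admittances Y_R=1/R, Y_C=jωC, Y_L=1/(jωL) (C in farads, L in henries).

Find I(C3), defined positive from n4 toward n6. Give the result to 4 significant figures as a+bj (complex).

Element admittances at ω=5390 rad/s:
  Y(L1) = 0.000-0.5966j S between n1,n4
  Y(R1) = 0.4673+0.000j S between n1,n2
  Y(C1) = 0.000+0.2808j S between n0,n4
  Y(R2) = 0.5848+0.000j S between n0,n7
  Y(R3) = 0.2212+0.000j S between n6,n2
  I1: injects 1.91 A into n1 (from n4)
  Y(R4) = 0.6494+0.000j S between n6,n0
  Y(C2) = 0.000+0.005498j S between n0,n5
  Y(C3) = 0.000+0.1008j S between n6,n4
  Y(R5) = 0.01330+0.000j S between n0,n6
  Y(R6) = 0.001088+0.000j S between n7,n0
  Y(C4) = 0.000+0.01682j S between n6,n2
  I2: injects 0.138 A into n3 (from n2)
  Y(C5) = 0.000+0.001919j S between n0,n5
  I3: injects 1.56 A into n7 (from n0)
  Y(R7) = 0.3937+0.000j S between n5,n3
  Y(R8) = 0.01086+0.000j S between n1,n0
  Y(R9) = 0.01164+0.000j S between n6,n0
  Y(R10) = 0.0001686+0.000j S between n0,n4
  Y(R11) = 0.001279+0.000j S between n2,n3
  I4: injects 0.239 A into n3 (from n1)
Assemble and solve the 7×7 MNA system:
  V(n1)=-0.5698+3.551j  V(n2)=-0.5882+2.472j  V(n3)=9.778-48.88j  V(n4)=-1.480+0.7538j  V(n5)=8.854-49.04j  V(n6)=-0.2160+0.4615j  V(n7)=2.663+0.000j

-0.02947-0.1274j A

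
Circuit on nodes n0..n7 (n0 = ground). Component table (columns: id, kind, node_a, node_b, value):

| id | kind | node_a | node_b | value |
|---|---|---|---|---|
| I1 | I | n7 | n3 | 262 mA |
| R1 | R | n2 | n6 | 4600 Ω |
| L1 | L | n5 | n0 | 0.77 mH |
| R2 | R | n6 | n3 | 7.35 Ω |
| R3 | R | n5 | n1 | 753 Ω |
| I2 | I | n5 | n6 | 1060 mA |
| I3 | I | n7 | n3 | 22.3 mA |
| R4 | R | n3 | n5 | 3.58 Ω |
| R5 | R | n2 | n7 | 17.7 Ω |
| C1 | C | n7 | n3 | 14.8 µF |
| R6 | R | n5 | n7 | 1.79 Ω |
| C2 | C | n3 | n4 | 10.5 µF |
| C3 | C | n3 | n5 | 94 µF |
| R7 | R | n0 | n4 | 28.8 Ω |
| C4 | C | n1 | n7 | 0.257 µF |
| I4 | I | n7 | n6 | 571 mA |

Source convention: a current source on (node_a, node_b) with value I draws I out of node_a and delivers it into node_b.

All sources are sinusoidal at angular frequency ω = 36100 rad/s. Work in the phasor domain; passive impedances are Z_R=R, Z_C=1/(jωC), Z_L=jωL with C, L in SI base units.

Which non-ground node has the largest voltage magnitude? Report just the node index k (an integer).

Element admittances at ω=36100 rad/s:
  I1: injects 0.262 A into n3 (from n7)
  Y(R1) = 0.0002174+0.000j S between n2,n6
  Y(L1) = 0.000-0.03598j S between n5,n0
  Y(R2) = 0.1361+0.000j S between n6,n3
  Y(R3) = 0.001328+0.000j S between n5,n1
  I2: injects 1.06 A into n6 (from n5)
  I3: injects 0.0223 A into n3 (from n7)
  Y(R4) = 0.2793+0.000j S between n3,n5
  Y(R5) = 0.05650+0.000j S between n2,n7
  Y(C1) = 0.000+0.5343j S between n7,n3
  Y(R6) = 0.5587+0.000j S between n5,n7
  Y(C2) = 0.000+0.3790j S between n3,n4
  Y(C3) = 0.000+3.393j S between n3,n5
  Y(R7) = 0.03472+0.000j S between n0,n4
  Y(C4) = 0.000+0.009278j S between n1,n7
  I4: injects 0.571 A into n6 (from n7)
Assemble and solve the 7×7 MNA system:
  V(n1)=-0.8797+0.6669j  V(n2)=-0.7690+0.7598j  V(n3)=-0.2567-0.1910j  V(n4)=-0.2373-0.2127j  V(n5)=-0.2053+0.2290j  V(n6)=11.71-0.1895j  V(n7)=-0.8171+0.7634j

6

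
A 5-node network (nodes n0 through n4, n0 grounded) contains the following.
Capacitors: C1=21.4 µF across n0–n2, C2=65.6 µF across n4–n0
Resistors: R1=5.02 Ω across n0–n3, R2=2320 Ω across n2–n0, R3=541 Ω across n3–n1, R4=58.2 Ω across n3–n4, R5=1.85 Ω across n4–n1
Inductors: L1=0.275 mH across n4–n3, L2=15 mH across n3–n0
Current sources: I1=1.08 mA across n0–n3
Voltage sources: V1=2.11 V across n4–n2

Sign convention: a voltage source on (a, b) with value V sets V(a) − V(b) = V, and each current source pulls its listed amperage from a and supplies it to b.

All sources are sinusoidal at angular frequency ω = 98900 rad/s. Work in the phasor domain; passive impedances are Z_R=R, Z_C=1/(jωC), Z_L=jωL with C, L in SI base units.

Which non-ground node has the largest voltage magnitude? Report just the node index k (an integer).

MNA unknowns: 4 node voltages V₁..V_4 plus 1 source current (V1)
C1: Y=0.000+2.116j on G[0,2]
R1: Y=0.1992+0.000j on G[0,3]
R2: Y=0.0004310+0.000j on G[2,0]
R3: Y=0.001848+0.000j on G[3,1]
L1: Y=0.000-0.03677j on G[4,3]
C2: Y=0.000+6.488j on G[4,0]
R4: Y=0.01718+0.000j on G[3,4]
L2: Y=0.000-0.0006741j on G[3,0]
R5: Y=0.5405+0.000j on G[4,1]
I1: z[0]−=0.00108, z[3]+=0.00108
V1: row V4−V2=2.11, i_V1 at 4,2
solve → V1=0.5192+0.0009984j, V2=-1.589+0.001264j, V3=0.06372-0.07670j, V4=0.5208+0.001264j
aux → i_V1=-0.003361-3.363j

2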